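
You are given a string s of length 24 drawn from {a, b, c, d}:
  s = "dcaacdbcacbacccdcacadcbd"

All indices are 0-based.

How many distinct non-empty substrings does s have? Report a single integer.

267

rank→(start, suffix):
  0 → (2, 'aacdbcacbacccdcacadcbd')
  1 → (17, 'acadcbd')
  2 → (8, 'acbacccdcacadcbd')
  3 → (11, 'acccdcacadcbd')
  4 → (3, 'acdbcacbacccdcacadcbd')
  5 → (19, 'adcbd')
  6 → (10, 'bacccdcacadcbd')
  7 → (6, 'bcacbacccdcacadcbd')
  8 → (22, 'bd')
  9 → (1, 'caacdbcacbacccdcacadcbd')
  10 → (16, 'cacadcbd')
  11 → (7, 'cacbacccdcacadcbd')
  12 → (18, 'cadcbd')
  13 → (9, 'cbacccdcacadcbd')
  14 → (21, 'cbd')
  15 → (12, 'cccdcacadcbd')
  16 → (13, 'ccdcacadcbd')
  17 → (4, 'cdbcacbacccdcacadcbd')
  18 → (14, 'cdcacadcbd')
  19 → (23, 'd')
  20 → (5, 'dbcacbacccdcacadcbd')
  21 → (0, 'dcaacdbcacbacccdcacadcbd')
  22 → (15, 'dcacadcbd')
  23 → (20, 'dcbd')

SA = [2, 17, 8, 11, 3, 19, 10, 6, 22, 1, 16, 7, 18, 9, 21, 12, 13, 4, 14, 23, 5, 0, 15, 20]
[i] adj suffixes → lcp
  [1] 2/17 → 1 ('a')
  [2] 17/8 → 2 ('ac')
  [3] 8/11 → 2 ('ac')
  [4] 11/3 → 2 ('ac')
  [5] 3/19 → 1 ('a')
  [6] 19/10 → 0 ('')
  [7] 10/6 → 1 ('b')
  [8] 6/22 → 1 ('b')
  [9] 22/1 → 0 ('')
  [10] 1/16 → 2 ('ca')
  [11] 16/7 → 3 ('cac')
  [12] 7/18 → 2 ('ca')
  [13] 18/9 → 1 ('c')
  [14] 9/21 → 2 ('cb')
  [15] 21/12 → 1 ('c')
  [16] 12/13 → 2 ('cc')
  [17] 13/4 → 1 ('c')
  [18] 4/14 → 2 ('cd')
  [19] 14/23 → 0 ('')
  [20] 23/5 → 1 ('d')
  [21] 5/0 → 1 ('d')
  [22] 0/15 → 3 ('dca')
  [23] 15/20 → 2 ('dc')

n(n+1)/2 = 24·25/2 = 300
Σ LCP = 0 + 1 + 2 + 2 + 2 + 1 + 0 + 1 + 1 + 0 + 2 + 3 + 2 + 1 + 2 + 1 + 2 + 1 + 2 + 0 + 1 + 1 + 3 + 2 = 33
distinct = 300 − 33 = 267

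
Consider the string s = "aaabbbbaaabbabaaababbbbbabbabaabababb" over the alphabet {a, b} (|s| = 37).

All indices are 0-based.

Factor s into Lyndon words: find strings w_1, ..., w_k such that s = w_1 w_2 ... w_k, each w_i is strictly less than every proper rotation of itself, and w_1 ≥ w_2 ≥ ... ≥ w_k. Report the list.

emit factor 1: 'aaabbbb' (i=0, period=7)
emit factor 2: 'aaabbab' (i=7, period=7)
emit factor 3: 'aaababbbbbabbabaabababb' (i=14, period=23)

["aaabbbb", "aaabbab", "aaababbbbbabbabaabababb"]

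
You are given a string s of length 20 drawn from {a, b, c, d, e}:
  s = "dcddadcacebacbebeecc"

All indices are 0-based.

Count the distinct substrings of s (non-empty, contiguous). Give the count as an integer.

191

rank→(start, suffix):
  0 → (11, 'acbebeecc')
  1 → (7, 'acebacbebeecc')
  2 → (4, 'adcacebacbebeecc')
  3 → (10, 'bacbebeecc')
  4 → (13, 'bebeecc')
  5 → (15, 'beecc')
  6 → (19, 'c')
  7 → (6, 'cacebacbebeecc')
  8 → (12, 'cbebeecc')
  9 → (18, 'cc')
  10 → (1, 'cddadcacebacbebeecc')
  11 → (8, 'cebacbebeecc')
  12 → (3, 'dadcacebacbebeecc')
  13 → (5, 'dcacebacbebeecc')
  14 → (0, 'dcddadcacebacbebeecc')
  15 → (2, 'ddadcacebacbebeecc')
  16 → (9, 'ebacbebeecc')
  17 → (14, 'ebeecc')
  18 → (17, 'ecc')
  19 → (16, 'eecc')

SA = [11, 7, 4, 10, 13, 15, 19, 6, 12, 18, 1, 8, 3, 5, 0, 2, 9, 14, 17, 16]
rank  pair      lcp
   1  s[11:],s[7:]  2  'ac'
   2  s[7:],s[4:]  1  'a'
   3  s[4:],s[10:]  0  ''
   4  s[10:],s[13:]  1  'b'
   5  s[13:],s[15:]  2  'be'
   6  s[15:],s[19:]  0  ''
   7  s[19:],s[6:]  1  'c'
   8  s[6:],s[12:]  1  'c'
   9  s[12:],s[18:]  1  'c'
  10  s[18:],s[1:]  1  'c'
  11  s[1:],s[8:]  1  'c'
  12  s[8:],s[3:]  0  ''
  13  s[3:],s[5:]  1  'd'
  14  s[5:],s[0:]  2  'dc'
  15  s[0:],s[2:]  1  'd'
  16  s[2:],s[9:]  0  ''
  17  s[9:],s[14:]  2  'eb'
  18  s[14:],s[17:]  1  'e'
  19  s[17:],s[16:]  1  'e'

n(n+1)/2 = 20·21/2 = 210
Σ LCP = 0 + 2 + 1 + 0 + 1 + 2 + 0 + 1 + 1 + 1 + 1 + 1 + 0 + 1 + 2 + 1 + 0 + 2 + 1 + 1 = 19
distinct = 210 − 19 = 191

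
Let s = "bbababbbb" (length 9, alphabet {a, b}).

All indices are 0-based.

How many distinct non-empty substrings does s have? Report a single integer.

rank→(start, suffix):
  0 → (2, 'ababbbb')
  1 → (4, 'abbbb')
  2 → (8, 'b')
  3 → (1, 'bababbbb')
  4 → (3, 'babbbb')
  5 → (7, 'bb')
  6 → (0, 'bbababbbb')
  7 → (6, 'bbb')
  8 → (5, 'bbbb')

SA = [2, 4, 8, 1, 3, 7, 0, 6, 5]
i: (SA[i-1],SA[i]) lcp shared
  1: (2,4) 2 'ab'
  2: (4,8) 0 ''
  3: (8,1) 1 'b'
  4: (1,3) 3 'bab'
  5: (3,7) 1 'b'
  6: (7,0) 2 'bb'
  7: (0,6) 2 'bb'
  8: (6,5) 3 'bbb'

n(n+1)/2 = 9·10/2 = 45
Σ LCP = 0 + 2 + 0 + 1 + 3 + 1 + 2 + 2 + 3 = 14
distinct = 45 − 14 = 31

31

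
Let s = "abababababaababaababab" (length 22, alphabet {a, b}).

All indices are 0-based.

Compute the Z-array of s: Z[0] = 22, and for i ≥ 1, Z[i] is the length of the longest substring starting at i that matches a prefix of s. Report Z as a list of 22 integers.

Z[0]=22
i=1: outside box; Z[1]=0
i=2: outside box; Z[2]=9 extend→box=[2,11)
i=3: min(r-i=8, Z[1]=0)=0; Z[3]=0
i=4: min(r-i=7, Z[2]=9)=7; Z[4]=7
i=5: min(r-i=6, Z[3]=0)=0; Z[5]=0
i=6: min(r-i=5, Z[4]=7)=5; Z[6]=5
i=7: min(r-i=4, Z[5]=0)=0; Z[7]=0
i=8: min(r-i=3, Z[6]=5)=3; Z[8]=3
i=9: min(r-i=2, Z[7]=0)=0; Z[9]=0
i=10: min(r-i=1, Z[8]=3)=1; Z[10]=1
i=11: outside box; Z[11]=5 extend→box=[11,16)
i=12: min(r-i=4, Z[1]=0)=0; Z[12]=0
i=13: min(r-i=3, Z[2]=9)=3; Z[13]=3
i=14: min(r-i=2, Z[3]=0)=0; Z[14]=0
i=15: min(r-i=1, Z[4]=7)=1; Z[15]=1
i=16: outside box; Z[16]=6 extend→box=[16,22)
i=17: min(r-i=5, Z[1]=0)=0; Z[17]=0
i=18: min(r-i=4, Z[2]=9)=4; Z[18]=4
i=19: min(r-i=3, Z[3]=0)=0; Z[19]=0
i=20: min(r-i=2, Z[4]=7)=2; Z[20]=2
i=21: min(r-i=1, Z[5]=0)=0; Z[21]=0

[22, 0, 9, 0, 7, 0, 5, 0, 3, 0, 1, 5, 0, 3, 0, 1, 6, 0, 4, 0, 2, 0]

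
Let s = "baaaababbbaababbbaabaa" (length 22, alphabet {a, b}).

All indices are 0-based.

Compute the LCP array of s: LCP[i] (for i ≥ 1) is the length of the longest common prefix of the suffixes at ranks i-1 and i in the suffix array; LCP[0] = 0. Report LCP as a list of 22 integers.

rank | idx | suffix
   0 |  21 | a
   1 |  20 | aa
   2 |   1 | aaaababbbaababbbaabaa
   3 |   2 | aaababbbaababbbaabaa
   4 |  17 | aabaa
   5 |  10 | aababbbaabaa
   6 |   3 | aababbbaababbbaabaa
   7 |  18 | abaa
   8 |  11 | ababbbaabaa
   9 |   4 | ababbbaababbbaabaa
  10 |  13 | abbbaabaa
  11 |   6 | abbbaababbbaabaa
  12 |  19 | baa
  13 |   0 | baaaababbbaababbbaabaa
  14 |  16 | baabaa
  15 |   9 | baababbbaabaa
  16 |  12 | babbbaabaa
  17 |   5 | babbbaababbbaabaa
  18 |  15 | bbaabaa
  19 |   8 | bbaababbbaabaa
  20 |  14 | bbbaabaa
  21 |   7 | bbbaababbbaabaa

SA = [21, 20, 1, 2, 17, 10, 3, 18, 11, 4, 13, 6, 19, 0, 16, 9, 12, 5, 15, 8, 14, 7]
[i] adj suffixes → lcp
  [1] 21/20 → 1 ('a')
  [2] 20/1 → 2 ('aa')
  [3] 1/2 → 3 ('aaa')
  [4] 2/17 → 2 ('aa')
  [5] 17/10 → 4 ('aaba')
  [6] 10/3 → 11 ('aababbbaaba')
  [7] 3/18 → 1 ('a')
  [8] 18/11 → 3 ('aba')
  [9] 11/4 → 10 ('ababbbaaba')
  [10] 4/13 → 2 ('ab')
  [11] 13/6 → 8 ('abbbaaba')
  [12] 6/19 → 0 ('')
  [13] 19/0 → 3 ('baa')
  [14] 0/16 → 3 ('baa')
  [15] 16/9 → 5 ('baaba')
  [16] 9/12 → 2 ('ba')
  [17] 12/5 → 9 ('babbbaaba')
  [18] 5/15 → 1 ('b')
  [19] 15/8 → 6 ('bbaaba')
  [20] 8/14 → 2 ('bb')
  [21] 14/7 → 7 ('bbbaaba')

[0, 1, 2, 3, 2, 4, 11, 1, 3, 10, 2, 8, 0, 3, 3, 5, 2, 9, 1, 6, 2, 7]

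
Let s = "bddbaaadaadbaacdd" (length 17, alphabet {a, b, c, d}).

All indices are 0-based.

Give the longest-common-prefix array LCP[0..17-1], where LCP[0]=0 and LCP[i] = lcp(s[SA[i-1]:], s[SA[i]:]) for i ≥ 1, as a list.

[0, 2, 2, 3, 1, 1, 2, 0, 3, 1, 0, 0, 1, 1, 4, 1, 2]

sorted suffixes:
  #0 SA[0]=4  'aaadaadbaacdd'
  #1 SA[1]=12  'aacdd'
  #2 SA[2]=5  'aadaadbaacdd'
  #3 SA[3]=8  'aadbaacdd'
  #4 SA[4]=13  'acdd'
  #5 SA[5]=6  'adaadbaacdd'
  #6 SA[6]=9  'adbaacdd'
  #7 SA[7]=3  'baaadaadbaacdd'
  #8 SA[8]=11  'baacdd'
  #9 SA[9]=0  'bddbaaadaadbaacdd'
  #10 SA[10]=14  'cdd'
  #11 SA[11]=16  'd'
  #12 SA[12]=7  'daadbaacdd'
  #13 SA[13]=2  'dbaaadaadbaacdd'
  #14 SA[14]=10  'dbaacdd'
  #15 SA[15]=15  'dd'
  #16 SA[16]=1  'ddbaaadaadbaacdd'

SA = [4, 12, 5, 8, 13, 6, 9, 3, 11, 0, 14, 16, 7, 2, 10, 15, 1]
i: (SA[i-1],SA[i]) lcp shared
  1: (4,12) 2 'aa'
  2: (12,5) 2 'aa'
  3: (5,8) 3 'aad'
  4: (8,13) 1 'a'
  5: (13,6) 1 'a'
  6: (6,9) 2 'ad'
  7: (9,3) 0 ''
  8: (3,11) 3 'baa'
  9: (11,0) 1 'b'
  10: (0,14) 0 ''
  11: (14,16) 0 ''
  12: (16,7) 1 'd'
  13: (7,2) 1 'd'
  14: (2,10) 4 'dbaa'
  15: (10,15) 1 'd'
  16: (15,1) 2 'dd'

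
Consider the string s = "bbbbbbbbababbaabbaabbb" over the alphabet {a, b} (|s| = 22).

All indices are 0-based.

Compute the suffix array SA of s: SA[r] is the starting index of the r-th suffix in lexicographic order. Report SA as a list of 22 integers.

rank→(start, suffix):
  0 → (13, 'aabbaabbb')
  1 → (17, 'aabbb')
  2 → (8, 'ababbaabbaabbb')
  3 → (10, 'abbaabbaabbb')
  4 → (14, 'abbaabbb')
  5 → (18, 'abbb')
  6 → (21, 'b')
  7 → (12, 'baabbaabbb')
  8 → (16, 'baabbb')
  9 → (7, 'bababbaabbaabbb')
  10 → (9, 'babbaabbaabbb')
  11 → (20, 'bb')
  12 → (11, 'bbaabbaabbb')
  13 → (15, 'bbaabbb')
  14 → (6, 'bbababbaabbaabbb')
  15 → (19, 'bbb')
  16 → (5, 'bbbababbaabbaabbb')
  17 → (4, 'bbbbababbaabbaabbb')
  18 → (3, 'bbbbbababbaabbaabbb')
  19 → (2, 'bbbbbbababbaabbaabbb')
  20 → (1, 'bbbbbbbababbaabbaabbb')
  21 → (0, 'bbbbbbbbababbaabbaabbb')

[13, 17, 8, 10, 14, 18, 21, 12, 16, 7, 9, 20, 11, 15, 6, 19, 5, 4, 3, 2, 1, 0]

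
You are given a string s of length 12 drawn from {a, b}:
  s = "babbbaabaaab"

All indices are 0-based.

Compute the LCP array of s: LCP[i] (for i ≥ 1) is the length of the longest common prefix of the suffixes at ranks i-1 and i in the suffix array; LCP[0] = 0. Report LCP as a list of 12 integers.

rank | idx | suffix
   0 |   8 | aaab
   1 |   9 | aab
   2 |   5 | aabaaab
   3 |  10 | ab
   4 |   6 | abaaab
   5 |   1 | abbbaabaaab
   6 |  11 | b
   7 |   7 | baaab
   8 |   4 | baabaaab
   9 |   0 | babbbaabaaab
  10 |   3 | bbaabaaab
  11 |   2 | bbbaabaaab

SA = [8, 9, 5, 10, 6, 1, 11, 7, 4, 0, 3, 2]
i: (SA[i-1],SA[i]) lcp shared
  1: (8,9) 2 'aa'
  2: (9,5) 3 'aab'
  3: (5,10) 1 'a'
  4: (10,6) 2 'ab'
  5: (6,1) 2 'ab'
  6: (1,11) 0 ''
  7: (11,7) 1 'b'
  8: (7,4) 3 'baa'
  9: (4,0) 2 'ba'
  10: (0,3) 1 'b'
  11: (3,2) 2 'bb'

[0, 2, 3, 1, 2, 2, 0, 1, 3, 2, 1, 2]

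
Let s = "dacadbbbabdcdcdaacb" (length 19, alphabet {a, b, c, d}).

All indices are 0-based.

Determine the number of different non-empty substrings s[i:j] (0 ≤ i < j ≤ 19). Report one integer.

169

sorted suffixes:
  #0 SA[0]=15  'aacb'
  #1 SA[1]=8  'abdcdcdaacb'
  #2 SA[2]=1  'acadbbbabdcdcdaacb'
  #3 SA[3]=16  'acb'
  #4 SA[4]=3  'adbbbabdcdcdaacb'
  #5 SA[5]=18  'b'
  #6 SA[6]=7  'babdcdcdaacb'
  #7 SA[7]=6  'bbabdcdcdaacb'
  #8 SA[8]=5  'bbbabdcdcdaacb'
  #9 SA[9]=9  'bdcdcdaacb'
  #10 SA[10]=2  'cadbbbabdcdcdaacb'
  #11 SA[11]=17  'cb'
  #12 SA[12]=13  'cdaacb'
  #13 SA[13]=11  'cdcdaacb'
  #14 SA[14]=14  'daacb'
  #15 SA[15]=0  'dacadbbbabdcdcdaacb'
  #16 SA[16]=4  'dbbbabdcdcdaacb'
  #17 SA[17]=12  'dcdaacb'
  #18 SA[18]=10  'dcdcdaacb'

SA = [15, 8, 1, 16, 3, 18, 7, 6, 5, 9, 2, 17, 13, 11, 14, 0, 4, 12, 10]
rank  pair      lcp
   1  s[15:],s[8:]  1  'a'
   2  s[8:],s[1:]  1  'a'
   3  s[1:],s[16:]  2  'ac'
   4  s[16:],s[3:]  1  'a'
   5  s[3:],s[18:]  0  ''
   6  s[18:],s[7:]  1  'b'
   7  s[7:],s[6:]  1  'b'
   8  s[6:],s[5:]  2  'bb'
   9  s[5:],s[9:]  1  'b'
  10  s[9:],s[2:]  0  ''
  11  s[2:],s[17:]  1  'c'
  12  s[17:],s[13:]  1  'c'
  13  s[13:],s[11:]  2  'cd'
  14  s[11:],s[14:]  0  ''
  15  s[14:],s[0:]  2  'da'
  16  s[0:],s[4:]  1  'd'
  17  s[4:],s[12:]  1  'd'
  18  s[12:],s[10:]  3  'dcd'

n(n+1)/2 = 19·20/2 = 190
Σ LCP = 0 + 1 + 1 + 2 + 1 + 0 + 1 + 1 + 2 + 1 + 0 + 1 + 1 + 2 + 0 + 2 + 1 + 1 + 3 = 21
distinct = 190 − 21 = 169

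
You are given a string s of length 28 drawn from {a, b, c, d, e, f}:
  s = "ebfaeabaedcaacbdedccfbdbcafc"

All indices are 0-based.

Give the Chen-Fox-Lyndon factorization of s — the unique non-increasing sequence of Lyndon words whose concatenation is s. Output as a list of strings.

emit factor 1: 'e' (i=0, period=1)
emit factor 2: 'bf' (i=1, period=2)
emit factor 3: 'ae' (i=3, period=2)
emit factor 4: 'abaedc' (i=5, period=6)
emit factor 5: 'aacbdedccfbdbcafc' (i=11, period=17)

["e", "bf", "ae", "abaedc", "aacbdedccfbdbcafc"]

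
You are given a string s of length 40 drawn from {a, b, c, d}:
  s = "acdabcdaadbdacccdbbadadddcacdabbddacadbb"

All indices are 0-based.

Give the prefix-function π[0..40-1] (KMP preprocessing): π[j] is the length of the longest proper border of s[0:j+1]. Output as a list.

π[0] = 0
j=1 s[j]='c': π[1]=0 (border '')
j=2 s[j]='d': π[2]=0 (border '')
j=3 s[j]='a': π[3]=1 (border 'a')
j=4 s[j]='b': k: 1→0; π[4]=0 (border '')
j=5 s[j]='c': π[5]=0 (border '')
j=6 s[j]='d': π[6]=0 (border '')
j=7 s[j]='a': π[7]=1 (border 'a')
j=8 s[j]='a': k: 1→0; π[8]=1 (border 'a')
j=9 s[j]='d': k: 1→0; π[9]=0 (border '')
j=10 s[j]='b': π[10]=0 (border '')
j=11 s[j]='d': π[11]=0 (border '')
j=12 s[j]='a': π[12]=1 (border 'a')
j=13 s[j]='c': π[13]=2 (border 'ac')
j=14 s[j]='c': k: 2→0; π[14]=0 (border '')
j=15 s[j]='c': π[15]=0 (border '')
j=16 s[j]='d': π[16]=0 (border '')
j=17 s[j]='b': π[17]=0 (border '')
j=18 s[j]='b': π[18]=0 (border '')
j=19 s[j]='a': π[19]=1 (border 'a')
j=20 s[j]='d': k: 1→0; π[20]=0 (border '')
j=21 s[j]='a': π[21]=1 (border 'a')
j=22 s[j]='d': k: 1→0; π[22]=0 (border '')
j=23 s[j]='d': π[23]=0 (border '')
j=24 s[j]='d': π[24]=0 (border '')
j=25 s[j]='c': π[25]=0 (border '')
j=26 s[j]='a': π[26]=1 (border 'a')
j=27 s[j]='c': π[27]=2 (border 'ac')
j=28 s[j]='d': π[28]=3 (border 'acd')
j=29 s[j]='a': π[29]=4 (border 'acda')
j=30 s[j]='b': π[30]=5 (border 'acdab')
j=31 s[j]='b': k: 5→0; π[31]=0 (border '')
j=32 s[j]='d': π[32]=0 (border '')
j=33 s[j]='d': π[33]=0 (border '')
j=34 s[j]='a': π[34]=1 (border 'a')
j=35 s[j]='c': π[35]=2 (border 'ac')
j=36 s[j]='a': k: 2→0; π[36]=1 (border 'a')
j=37 s[j]='d': k: 1→0; π[37]=0 (border '')
j=38 s[j]='b': π[38]=0 (border '')
j=39 s[j]='b': π[39]=0 (border '')

[0, 0, 0, 1, 0, 0, 0, 1, 1, 0, 0, 0, 1, 2, 0, 0, 0, 0, 0, 1, 0, 1, 0, 0, 0, 0, 1, 2, 3, 4, 5, 0, 0, 0, 1, 2, 1, 0, 0, 0]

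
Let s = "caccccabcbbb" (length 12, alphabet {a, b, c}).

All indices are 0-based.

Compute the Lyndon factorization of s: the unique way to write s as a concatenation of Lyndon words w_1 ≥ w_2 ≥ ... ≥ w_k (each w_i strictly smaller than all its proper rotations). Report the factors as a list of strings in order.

["c", "acccc", "abcbbb"]

emit factor 1: 'c' (i=0, period=1)
emit factor 2: 'acccc' (i=1, period=5)
emit factor 3: 'abcbbb' (i=6, period=6)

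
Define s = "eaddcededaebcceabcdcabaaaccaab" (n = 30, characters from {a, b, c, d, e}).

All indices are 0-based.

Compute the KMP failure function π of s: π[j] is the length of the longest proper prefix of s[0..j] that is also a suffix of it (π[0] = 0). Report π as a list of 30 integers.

[0, 0, 0, 0, 0, 1, 0, 1, 0, 0, 1, 0, 0, 0, 1, 2, 0, 0, 0, 0, 0, 0, 0, 0, 0, 0, 0, 0, 0, 0]

π[0] = 0
j=1 s[j]='a': π[1]=0 (border '')
j=2 s[j]='d': π[2]=0 (border '')
j=3 s[j]='d': π[3]=0 (border '')
j=4 s[j]='c': π[4]=0 (border '')
j=5 s[j]='e': π[5]=1 (border 'e')
j=6 s[j]='d': k: 1→0; π[6]=0 (border '')
j=7 s[j]='e': π[7]=1 (border 'e')
j=8 s[j]='d': k: 1→0; π[8]=0 (border '')
j=9 s[j]='a': π[9]=0 (border '')
j=10 s[j]='e': π[10]=1 (border 'e')
j=11 s[j]='b': k: 1→0; π[11]=0 (border '')
j=12 s[j]='c': π[12]=0 (border '')
j=13 s[j]='c': π[13]=0 (border '')
j=14 s[j]='e': π[14]=1 (border 'e')
j=15 s[j]='a': π[15]=2 (border 'ea')
j=16 s[j]='b': k: 2→0; π[16]=0 (border '')
j=17 s[j]='c': π[17]=0 (border '')
j=18 s[j]='d': π[18]=0 (border '')
j=19 s[j]='c': π[19]=0 (border '')
j=20 s[j]='a': π[20]=0 (border '')
j=21 s[j]='b': π[21]=0 (border '')
j=22 s[j]='a': π[22]=0 (border '')
j=23 s[j]='a': π[23]=0 (border '')
j=24 s[j]='a': π[24]=0 (border '')
j=25 s[j]='c': π[25]=0 (border '')
j=26 s[j]='c': π[26]=0 (border '')
j=27 s[j]='a': π[27]=0 (border '')
j=28 s[j]='a': π[28]=0 (border '')
j=29 s[j]='b': π[29]=0 (border '')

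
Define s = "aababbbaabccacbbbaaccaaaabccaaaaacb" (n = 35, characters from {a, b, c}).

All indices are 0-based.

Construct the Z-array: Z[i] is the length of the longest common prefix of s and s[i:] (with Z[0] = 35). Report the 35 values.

Z[0]=35
i=1: i≥r, start 0; Z[1]=1 scan→box=[1,2)
i=2: i≥r, start 0; Z[2]=0
i=3: i≥r, start 0; Z[3]=1 scan→box=[3,4)
i=4: i≥r, start 0; Z[4]=0
i=5: i≥r, start 0; Z[5]=0
i=6: i≥r, start 0; Z[6]=0
i=7: i≥r, start 0; Z[7]=3 scan→box=[7,10)
i=8: min(r-i=2, Z[1]=1)=1; Z[8]=1
i=9: min(r-i=1, Z[2]=0)=0; Z[9]=0
i=10: i≥r, start 0; Z[10]=0
i=11: i≥r, start 0; Z[11]=0
i=12: i≥r, start 0; Z[12]=1 scan→box=[12,13)
i=13: i≥r, start 0; Z[13]=0
i=14: i≥r, start 0; Z[14]=0
i=15: i≥r, start 0; Z[15]=0
i=16: i≥r, start 0; Z[16]=0
i=17: i≥r, start 0; Z[17]=2 scan→box=[17,19)
i=18: min(r-i=1, Z[1]=1)=1; Z[18]=1
i=19: i≥r, start 0; Z[19]=0
i=20: i≥r, start 0; Z[20]=0
i=21: i≥r, start 0; Z[21]=2 scan→box=[21,23)
i=22: min(r-i=1, Z[1]=1)=1; Z[22]=2 scan→box=[22,24)
i=23: min(r-i=1, Z[1]=1)=1; Z[23]=3 scan→box=[23,26)
i=24: min(r-i=2, Z[1]=1)=1; Z[24]=1
i=25: min(r-i=1, Z[2]=0)=0; Z[25]=0
i=26: i≥r, start 0; Z[26]=0
i=27: i≥r, start 0; Z[27]=0
i=28: i≥r, start 0; Z[28]=2 scan→box=[28,30)
i=29: min(r-i=1, Z[1]=1)=1; Z[29]=2 scan→box=[29,31)
i=30: min(r-i=1, Z[1]=1)=1; Z[30]=2 scan→box=[30,32)
i=31: min(r-i=1, Z[1]=1)=1; Z[31]=2 scan→box=[31,33)
i=32: min(r-i=1, Z[1]=1)=1; Z[32]=1
i=33: i≥r, start 0; Z[33]=0
i=34: i≥r, start 0; Z[34]=0

[35, 1, 0, 1, 0, 0, 0, 3, 1, 0, 0, 0, 1, 0, 0, 0, 0, 2, 1, 0, 0, 2, 2, 3, 1, 0, 0, 0, 2, 2, 2, 2, 1, 0, 0]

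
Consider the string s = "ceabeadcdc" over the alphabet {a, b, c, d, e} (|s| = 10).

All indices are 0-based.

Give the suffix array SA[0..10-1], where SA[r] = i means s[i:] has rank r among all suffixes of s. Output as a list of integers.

sorted suffixes:
  #0 SA[0]=2  'abeadcdc'
  #1 SA[1]=5  'adcdc'
  #2 SA[2]=3  'beadcdc'
  #3 SA[3]=9  'c'
  #4 SA[4]=7  'cdc'
  #5 SA[5]=0  'ceabeadcdc'
  #6 SA[6]=8  'dc'
  #7 SA[7]=6  'dcdc'
  #8 SA[8]=1  'eabeadcdc'
  #9 SA[9]=4  'eadcdc'

[2, 5, 3, 9, 7, 0, 8, 6, 1, 4]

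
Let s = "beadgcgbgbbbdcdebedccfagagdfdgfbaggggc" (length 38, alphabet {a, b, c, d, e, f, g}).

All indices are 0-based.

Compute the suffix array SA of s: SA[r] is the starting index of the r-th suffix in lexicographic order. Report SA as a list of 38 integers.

[2, 22, 24, 32, 31, 9, 10, 11, 0, 16, 7, 37, 19, 13, 20, 5, 18, 12, 14, 26, 3, 28, 1, 15, 17, 21, 30, 27, 23, 8, 6, 36, 4, 25, 29, 35, 34, 33]

rank→(start, suffix):
  0 → (2, 'adgcgbgbbbdcdebedccfagagdfdgfbaggggc')
  1 → (22, 'agagdfdgfbaggggc')
  2 → (24, 'agdfdgfbaggggc')
  3 → (32, 'aggggc')
  4 → (31, 'baggggc')
  5 → (9, 'bbbdcdebedccfagagdfdgfbaggggc')
  6 → (10, 'bbdcdebedccfagagdfdgfbaggggc')
  7 → (11, 'bdcdebedccfagagdfdgfbaggggc')
  8 → (0, 'beadgcgbgbbbdcdebedccfagagdfdgfbaggggc')
  9 → (16, 'bedccfagagdfdgfbaggggc')
  10 → (7, 'bgbbbdcdebedccfagagdfdgfbaggggc')
  11 → (37, 'c')
  12 → (19, 'ccfagagdfdgfbaggggc')
  13 → (13, 'cdebedccfagagdfdgfbaggggc')
  14 → (20, 'cfagagdfdgfbaggggc')
  15 → (5, 'cgbgbbbdcdebedccfagagdfdgfbaggggc')
  16 → (18, 'dccfagagdfdgfbaggggc')
  17 → (12, 'dcdebedccfagagdfdgfbaggggc')
  18 → (14, 'debedccfagagdfdgfbaggggc')
  19 → (26, 'dfdgfbaggggc')
  20 → (3, 'dgcgbgbbbdcdebedccfagagdfdgfbaggggc')
  21 → (28, 'dgfbaggggc')
  22 → (1, 'eadgcgbgbbbdcdebedccfagagdfdgfbaggggc')
  23 → (15, 'ebedccfagagdfdgfbaggggc')
  24 → (17, 'edccfagagdfdgfbaggggc')
  25 → (21, 'fagagdfdgfbaggggc')
  26 → (30, 'fbaggggc')
  27 → (27, 'fdgfbaggggc')
  28 → (23, 'gagdfdgfbaggggc')
  29 → (8, 'gbbbdcdebedccfagagdfdgfbaggggc')
  30 → (6, 'gbgbbbdcdebedccfagagdfdgfbaggggc')
  31 → (36, 'gc')
  32 → (4, 'gcgbgbbbdcdebedccfagagdfdgfbaggggc')
  33 → (25, 'gdfdgfbaggggc')
  34 → (29, 'gfbaggggc')
  35 → (35, 'ggc')
  36 → (34, 'gggc')
  37 → (33, 'ggggc')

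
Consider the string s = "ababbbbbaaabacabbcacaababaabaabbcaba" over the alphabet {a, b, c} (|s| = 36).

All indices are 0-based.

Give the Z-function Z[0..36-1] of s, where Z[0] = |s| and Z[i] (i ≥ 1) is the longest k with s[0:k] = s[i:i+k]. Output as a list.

[36, 0, 2, 0, 0, 0, 0, 0, 1, 1, 3, 0, 1, 0, 2, 0, 0, 0, 1, 0, 1, 4, 0, 3, 0, 1, 3, 0, 1, 2, 0, 0, 0, 3, 0, 1]

Z[0]=36
i=1: fresh scan; Z[1]=0
i=2: fresh scan; Z[2]=2 scan→box=[2,4)
i=3: min(r-i=1, Z[1]=0)=0; Z[3]=0
i=4: fresh scan; Z[4]=0
i=5: fresh scan; Z[5]=0
i=6: fresh scan; Z[6]=0
i=7: fresh scan; Z[7]=0
i=8: fresh scan; Z[8]=1 scan→box=[8,9)
i=9: fresh scan; Z[9]=1 scan→box=[9,10)
i=10: fresh scan; Z[10]=3 scan→box=[10,13)
i=11: min(r-i=2, Z[1]=0)=0; Z[11]=0
i=12: min(r-i=1, Z[2]=2)=1; Z[12]=1
i=13: fresh scan; Z[13]=0
i=14: fresh scan; Z[14]=2 scan→box=[14,16)
i=15: min(r-i=1, Z[1]=0)=0; Z[15]=0
i=16: fresh scan; Z[16]=0
i=17: fresh scan; Z[17]=0
i=18: fresh scan; Z[18]=1 scan→box=[18,19)
i=19: fresh scan; Z[19]=0
i=20: fresh scan; Z[20]=1 scan→box=[20,21)
i=21: fresh scan; Z[21]=4 scan→box=[21,25)
i=22: min(r-i=3, Z[1]=0)=0; Z[22]=0
i=23: min(r-i=2, Z[2]=2)=2; Z[23]=3 scan→box=[23,26)
i=24: min(r-i=2, Z[1]=0)=0; Z[24]=0
i=25: min(r-i=1, Z[2]=2)=1; Z[25]=1
i=26: fresh scan; Z[26]=3 scan→box=[26,29)
i=27: min(r-i=2, Z[1]=0)=0; Z[27]=0
i=28: min(r-i=1, Z[2]=2)=1; Z[28]=1
i=29: fresh scan; Z[29]=2 scan→box=[29,31)
i=30: min(r-i=1, Z[1]=0)=0; Z[30]=0
i=31: fresh scan; Z[31]=0
i=32: fresh scan; Z[32]=0
i=33: fresh scan; Z[33]=3 scan→box=[33,36)
i=34: min(r-i=2, Z[1]=0)=0; Z[34]=0
i=35: min(r-i=1, Z[2]=2)=1; Z[35]=1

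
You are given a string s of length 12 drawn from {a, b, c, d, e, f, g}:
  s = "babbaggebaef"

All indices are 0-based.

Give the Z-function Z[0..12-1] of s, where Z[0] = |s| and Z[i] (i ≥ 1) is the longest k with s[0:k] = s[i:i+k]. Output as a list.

Z[0]=12
i=1: i≥r, start 0; Z[1]=0
i=2: i≥r, start 0; Z[2]=1 grow→box=[2,3)
i=3: i≥r, start 0; Z[3]=2 grow→box=[3,5)
i=4: min(r-i=1, Z[1]=0)=0; Z[4]=0
i=5: i≥r, start 0; Z[5]=0
i=6: i≥r, start 0; Z[6]=0
i=7: i≥r, start 0; Z[7]=0
i=8: i≥r, start 0; Z[8]=2 grow→box=[8,10)
i=9: min(r-i=1, Z[1]=0)=0; Z[9]=0
i=10: i≥r, start 0; Z[10]=0
i=11: i≥r, start 0; Z[11]=0

[12, 0, 1, 2, 0, 0, 0, 0, 2, 0, 0, 0]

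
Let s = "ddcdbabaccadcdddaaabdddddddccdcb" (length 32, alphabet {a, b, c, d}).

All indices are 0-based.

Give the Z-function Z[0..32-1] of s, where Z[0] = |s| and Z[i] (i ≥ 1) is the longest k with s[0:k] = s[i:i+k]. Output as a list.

Z[0]=32
i=1: fresh scan; Z[1]=1 scan→box=[1,2)
i=2: fresh scan; Z[2]=0
i=3: fresh scan; Z[3]=1 scan→box=[3,4)
i=4: fresh scan; Z[4]=0
i=5: fresh scan; Z[5]=0
i=6: fresh scan; Z[6]=0
i=7: fresh scan; Z[7]=0
i=8: fresh scan; Z[8]=0
i=9: fresh scan; Z[9]=0
i=10: fresh scan; Z[10]=0
i=11: fresh scan; Z[11]=1 scan→box=[11,12)
i=12: fresh scan; Z[12]=0
i=13: fresh scan; Z[13]=2 scan→box=[13,15)
i=14: min(r-i=1, Z[1]=1)=1; Z[14]=2 scan→box=[14,16)
i=15: min(r-i=1, Z[1]=1)=1; Z[15]=1
i=16: fresh scan; Z[16]=0
i=17: fresh scan; Z[17]=0
i=18: fresh scan; Z[18]=0
i=19: fresh scan; Z[19]=0
i=20: fresh scan; Z[20]=2 scan→box=[20,22)
i=21: min(r-i=1, Z[1]=1)=1; Z[21]=2 scan→box=[21,23)
i=22: min(r-i=1, Z[1]=1)=1; Z[22]=2 scan→box=[22,24)
i=23: min(r-i=1, Z[1]=1)=1; Z[23]=2 scan→box=[23,25)
i=24: min(r-i=1, Z[1]=1)=1; Z[24]=2 scan→box=[24,26)
i=25: min(r-i=1, Z[1]=1)=1; Z[25]=3 scan→box=[25,28)
i=26: min(r-i=2, Z[1]=1)=1; Z[26]=1
i=27: min(r-i=1, Z[2]=0)=0; Z[27]=0
i=28: fresh scan; Z[28]=0
i=29: fresh scan; Z[29]=1 scan→box=[29,30)
i=30: fresh scan; Z[30]=0
i=31: fresh scan; Z[31]=0

[32, 1, 0, 1, 0, 0, 0, 0, 0, 0, 0, 1, 0, 2, 2, 1, 0, 0, 0, 0, 2, 2, 2, 2, 2, 3, 1, 0, 0, 1, 0, 0]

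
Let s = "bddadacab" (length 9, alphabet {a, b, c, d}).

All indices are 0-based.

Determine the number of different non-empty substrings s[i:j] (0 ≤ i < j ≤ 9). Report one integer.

sorted suffixes:
  #0 SA[0]=7  'ab'
  #1 SA[1]=5  'acab'
  #2 SA[2]=3  'adacab'
  #3 SA[3]=8  'b'
  #4 SA[4]=0  'bddadacab'
  #5 SA[5]=6  'cab'
  #6 SA[6]=4  'dacab'
  #7 SA[7]=2  'dadacab'
  #8 SA[8]=1  'ddadacab'

SA = [7, 5, 3, 8, 0, 6, 4, 2, 1]
i: (SA[i-1],SA[i]) lcp shared
  1: (7,5) 1 'a'
  2: (5,3) 1 'a'
  3: (3,8) 0 ''
  4: (8,0) 1 'b'
  5: (0,6) 0 ''
  6: (6,4) 0 ''
  7: (4,2) 2 'da'
  8: (2,1) 1 'd'

n(n+1)/2 = 9·10/2 = 45
Σ LCP = 0 + 1 + 1 + 0 + 1 + 0 + 0 + 2 + 1 = 6
distinct = 45 − 6 = 39

39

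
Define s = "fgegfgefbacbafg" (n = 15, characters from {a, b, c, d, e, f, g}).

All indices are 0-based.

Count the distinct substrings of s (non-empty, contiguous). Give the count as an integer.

106

sorted suffixes:
  #0 SA[0]=9  'acbafg'
  #1 SA[1]=12  'afg'
  #2 SA[2]=8  'bacbafg'
  #3 SA[3]=11  'bafg'
  #4 SA[4]=10  'cbafg'
  #5 SA[5]=6  'efbacbafg'
  #6 SA[6]=2  'egfgefbacbafg'
  #7 SA[7]=7  'fbacbafg'
  #8 SA[8]=13  'fg'
  #9 SA[9]=4  'fgefbacbafg'
  #10 SA[10]=0  'fgegfgefbacbafg'
  #11 SA[11]=14  'g'
  #12 SA[12]=5  'gefbacbafg'
  #13 SA[13]=1  'gegfgefbacbafg'
  #14 SA[14]=3  'gfgefbacbafg'

SA = [9, 12, 8, 11, 10, 6, 2, 7, 13, 4, 0, 14, 5, 1, 3]
[i] adj suffixes → lcp
  [1] 9/12 → 1 ('a')
  [2] 12/8 → 0 ('')
  [3] 8/11 → 2 ('ba')
  [4] 11/10 → 0 ('')
  [5] 10/6 → 0 ('')
  [6] 6/2 → 1 ('e')
  [7] 2/7 → 0 ('')
  [8] 7/13 → 1 ('f')
  [9] 13/4 → 2 ('fg')
  [10] 4/0 → 3 ('fge')
  [11] 0/14 → 0 ('')
  [12] 14/5 → 1 ('g')
  [13] 5/1 → 2 ('ge')
  [14] 1/3 → 1 ('g')

n(n+1)/2 = 15·16/2 = 120
Σ LCP = 0 + 1 + 0 + 2 + 0 + 0 + 1 + 0 + 1 + 2 + 3 + 0 + 1 + 2 + 1 = 14
distinct = 120 − 14 = 106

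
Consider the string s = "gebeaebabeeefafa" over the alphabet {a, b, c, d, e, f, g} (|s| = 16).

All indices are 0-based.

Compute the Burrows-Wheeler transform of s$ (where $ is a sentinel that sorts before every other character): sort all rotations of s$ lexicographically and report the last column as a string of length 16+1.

rank  rotation           last
    0  $gebeaebabeeefafa  a
    1  a$gebeaebabeeefaf  f
    2  abeeefafa$gebeaeb  b
    3  aebabeeefafa$gebe  e
    4  afa$gebeaebabeeef  f
    5  babeeefafa$gebeae  e
    6  beaebabeeefafa$ge  e
    7  beeefafa$gebeaeba  a
    8  eaebabeeefafa$geb  b
    9  ebabeeefafa$gebea  a
   10  ebeaebabeeefafa$g  g
   11  eeefafa$gebeaebab  b
   12  eefafa$gebeaebabe  e
   13  efafa$gebeaebabee  e
   14  fa$gebeaebabeeefa  a
   15  fafa$gebeaebabeee  e
   16  gebeaebabeeefafa$  $

afbefeeabagbeeae$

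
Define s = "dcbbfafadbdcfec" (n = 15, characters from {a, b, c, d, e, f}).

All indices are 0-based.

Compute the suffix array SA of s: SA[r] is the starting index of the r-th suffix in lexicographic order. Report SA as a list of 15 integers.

sorted suffixes:
  #0 SA[0]=7  'adbdcfec'
  #1 SA[1]=5  'afadbdcfec'
  #2 SA[2]=2  'bbfafadbdcfec'
  #3 SA[3]=9  'bdcfec'
  #4 SA[4]=3  'bfafadbdcfec'
  #5 SA[5]=14  'c'
  #6 SA[6]=1  'cbbfafadbdcfec'
  #7 SA[7]=11  'cfec'
  #8 SA[8]=8  'dbdcfec'
  #9 SA[9]=0  'dcbbfafadbdcfec'
  #10 SA[10]=10  'dcfec'
  #11 SA[11]=13  'ec'
  #12 SA[12]=6  'fadbdcfec'
  #13 SA[13]=4  'fafadbdcfec'
  #14 SA[14]=12  'fec'

[7, 5, 2, 9, 3, 14, 1, 11, 8, 0, 10, 13, 6, 4, 12]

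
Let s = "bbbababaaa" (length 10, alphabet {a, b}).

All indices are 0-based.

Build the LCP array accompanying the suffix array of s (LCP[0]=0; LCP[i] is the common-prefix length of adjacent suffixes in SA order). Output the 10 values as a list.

[0, 1, 2, 1, 3, 0, 2, 4, 1, 2]

rank→(start, suffix):
  0 → (9, 'a')
  1 → (8, 'aa')
  2 → (7, 'aaa')
  3 → (5, 'abaaa')
  4 → (3, 'ababaaa')
  5 → (6, 'baaa')
  6 → (4, 'babaaa')
  7 → (2, 'bababaaa')
  8 → (1, 'bbababaaa')
  9 → (0, 'bbbababaaa')

SA = [9, 8, 7, 5, 3, 6, 4, 2, 1, 0]
rank  pair      lcp
   1  s[9:],s[8:]  1  'a'
   2  s[8:],s[7:]  2  'aa'
   3  s[7:],s[5:]  1  'a'
   4  s[5:],s[3:]  3  'aba'
   5  s[3:],s[6:]  0  ''
   6  s[6:],s[4:]  2  'ba'
   7  s[4:],s[2:]  4  'baba'
   8  s[2:],s[1:]  1  'b'
   9  s[1:],s[0:]  2  'bb'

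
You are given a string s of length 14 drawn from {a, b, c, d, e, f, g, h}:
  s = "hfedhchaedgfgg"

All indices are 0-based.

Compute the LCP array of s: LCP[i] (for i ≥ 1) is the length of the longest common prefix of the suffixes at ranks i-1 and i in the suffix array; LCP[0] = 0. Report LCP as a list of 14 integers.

rank→(start, suffix):
  0 → (7, 'aedgfgg')
  1 → (5, 'chaedgfgg')
  2 → (9, 'dgfgg')
  3 → (3, 'dhchaedgfgg')
  4 → (8, 'edgfgg')
  5 → (2, 'edhchaedgfgg')
  6 → (1, 'fedhchaedgfgg')
  7 → (11, 'fgg')
  8 → (13, 'g')
  9 → (10, 'gfgg')
  10 → (12, 'gg')
  11 → (6, 'haedgfgg')
  12 → (4, 'hchaedgfgg')
  13 → (0, 'hfedhchaedgfgg')

SA = [7, 5, 9, 3, 8, 2, 1, 11, 13, 10, 12, 6, 4, 0]
i: (SA[i-1],SA[i]) lcp shared
  1: (7,5) 0 ''
  2: (5,9) 0 ''
  3: (9,3) 1 'd'
  4: (3,8) 0 ''
  5: (8,2) 2 'ed'
  6: (2,1) 0 ''
  7: (1,11) 1 'f'
  8: (11,13) 0 ''
  9: (13,10) 1 'g'
  10: (10,12) 1 'g'
  11: (12,6) 0 ''
  12: (6,4) 1 'h'
  13: (4,0) 1 'h'

[0, 0, 0, 1, 0, 2, 0, 1, 0, 1, 1, 0, 1, 1]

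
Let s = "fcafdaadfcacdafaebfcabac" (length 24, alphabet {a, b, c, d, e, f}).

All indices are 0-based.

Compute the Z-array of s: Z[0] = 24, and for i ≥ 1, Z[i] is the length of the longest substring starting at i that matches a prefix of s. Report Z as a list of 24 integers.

Z[0]=24
i=1: outside box; Z[1]=0
i=2: outside box; Z[2]=0
i=3: outside box; Z[3]=1 grow→box=[3,4)
i=4: outside box; Z[4]=0
i=5: outside box; Z[5]=0
i=6: outside box; Z[6]=0
i=7: outside box; Z[7]=0
i=8: outside box; Z[8]=3 grow→box=[8,11)
i=9: min(r-i=2, Z[1]=0)=0; Z[9]=0
i=10: min(r-i=1, Z[2]=0)=0; Z[10]=0
i=11: outside box; Z[11]=0
i=12: outside box; Z[12]=0
i=13: outside box; Z[13]=0
i=14: outside box; Z[14]=1 grow→box=[14,15)
i=15: outside box; Z[15]=0
i=16: outside box; Z[16]=0
i=17: outside box; Z[17]=0
i=18: outside box; Z[18]=3 grow→box=[18,21)
i=19: min(r-i=2, Z[1]=0)=0; Z[19]=0
i=20: min(r-i=1, Z[2]=0)=0; Z[20]=0
i=21: outside box; Z[21]=0
i=22: outside box; Z[22]=0
i=23: outside box; Z[23]=0

[24, 0, 0, 1, 0, 0, 0, 0, 3, 0, 0, 0, 0, 0, 1, 0, 0, 0, 3, 0, 0, 0, 0, 0]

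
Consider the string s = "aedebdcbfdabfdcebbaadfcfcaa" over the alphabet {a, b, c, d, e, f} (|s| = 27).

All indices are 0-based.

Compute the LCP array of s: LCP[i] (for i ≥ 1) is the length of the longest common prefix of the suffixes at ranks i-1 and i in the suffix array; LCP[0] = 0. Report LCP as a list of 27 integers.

rank | idx | suffix
   0 |  26 | a
   1 |  25 | aa
   2 |  18 | aadfcfcaa
   3 |  10 | abfdcebbaadfcfcaa
   4 |  19 | adfcfcaa
   5 |   0 | aedebdcbfdabfdcebbaadfcfcaa
   6 |  17 | baadfcfcaa
   7 |  16 | bbaadfcfcaa
   8 |   4 | bdcbfdabfdcebbaadfcfcaa
   9 |   7 | bfdabfdcebbaadfcfcaa
  10 |  11 | bfdcebbaadfcfcaa
  11 |  24 | caa
  12 |   6 | cbfdabfdcebbaadfcfcaa
  13 |  14 | cebbaadfcfcaa
  14 |  22 | cfcaa
  15 |   9 | dabfdcebbaadfcfcaa
  16 |   5 | dcbfdabfdcebbaadfcfcaa
  17 |  13 | dcebbaadfcfcaa
  18 |   2 | debdcbfdabfdcebbaadfcfcaa
  19 |  20 | dfcfcaa
  20 |  15 | ebbaadfcfcaa
  21 |   3 | ebdcbfdabfdcebbaadfcfcaa
  22 |   1 | edebdcbfdabfdcebbaadfcfcaa
  23 |  23 | fcaa
  24 |  21 | fcfcaa
  25 |   8 | fdabfdcebbaadfcfcaa
  26 |  12 | fdcebbaadfcfcaa

SA = [26, 25, 18, 10, 19, 0, 17, 16, 4, 7, 11, 24, 6, 14, 22, 9, 5, 13, 2, 20, 15, 3, 1, 23, 21, 8, 12]
[i] adj suffixes → lcp
  [1] 26/25 → 1 ('a')
  [2] 25/18 → 2 ('aa')
  [3] 18/10 → 1 ('a')
  [4] 10/19 → 1 ('a')
  [5] 19/0 → 1 ('a')
  [6] 0/17 → 0 ('')
  [7] 17/16 → 1 ('b')
  [8] 16/4 → 1 ('b')
  [9] 4/7 → 1 ('b')
  [10] 7/11 → 3 ('bfd')
  [11] 11/24 → 0 ('')
  [12] 24/6 → 1 ('c')
  [13] 6/14 → 1 ('c')
  [14] 14/22 → 1 ('c')
  [15] 22/9 → 0 ('')
  [16] 9/5 → 1 ('d')
  [17] 5/13 → 2 ('dc')
  [18] 13/2 → 1 ('d')
  [19] 2/20 → 1 ('d')
  [20] 20/15 → 0 ('')
  [21] 15/3 → 2 ('eb')
  [22] 3/1 → 1 ('e')
  [23] 1/23 → 0 ('')
  [24] 23/21 → 2 ('fc')
  [25] 21/8 → 1 ('f')
  [26] 8/12 → 2 ('fd')

[0, 1, 2, 1, 1, 1, 0, 1, 1, 1, 3, 0, 1, 1, 1, 0, 1, 2, 1, 1, 0, 2, 1, 0, 2, 1, 2]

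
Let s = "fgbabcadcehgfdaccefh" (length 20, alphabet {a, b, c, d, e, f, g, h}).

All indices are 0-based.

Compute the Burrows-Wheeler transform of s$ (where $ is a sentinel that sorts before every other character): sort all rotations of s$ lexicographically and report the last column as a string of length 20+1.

hbdcgabacdfaccg$efhfe

rank  rotation               last
    0  $fgbabcadcehgfdaccefh  h
    1  abcadcehgfdaccefh$fgb  b
    2  accefh$fgbabcadcehgfd  d
    3  adcehgfdaccefh$fgbabc  c
    4  babcadcehgfdaccefh$fg  g
    5  bcadcehgfdaccefh$fgba  a
    6  cadcehgfdaccefh$fgbab  b
    7  ccefh$fgbabcadcehgfda  a
    8  cefh$fgbabcadcehgfdac  c
    9  cehgfdaccefh$fgbabcad  d
   10  daccefh$fgbabcadcehgf  f
   11  dcehgfdaccefh$fgbabca  a
   12  efh$fgbabcadcehgfdacc  c
   13  ehgfdaccefh$fgbabcadc  c
   14  fdaccefh$fgbabcadcehg  g
   15  fgbabcadcehgfdaccefh$  $
   16  fh$fgbabcadcehgfdacce  e
   17  gbabcadcehgfdaccefh$f  f
   18  gfdaccefh$fgbabcadceh  h
   19  h$fgbabcadcehgfdaccef  f
   20  hgfdaccefh$fgbabcadce  e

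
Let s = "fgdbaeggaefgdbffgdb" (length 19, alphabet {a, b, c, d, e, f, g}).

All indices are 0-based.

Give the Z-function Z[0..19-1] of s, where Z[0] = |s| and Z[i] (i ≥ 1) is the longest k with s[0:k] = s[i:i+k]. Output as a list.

Z[0]=19
i=1: i≥r, start 0; Z[1]=0
i=2: i≥r, start 0; Z[2]=0
i=3: i≥r, start 0; Z[3]=0
i=4: i≥r, start 0; Z[4]=0
i=5: i≥r, start 0; Z[5]=0
i=6: i≥r, start 0; Z[6]=0
i=7: i≥r, start 0; Z[7]=0
i=8: i≥r, start 0; Z[8]=0
i=9: i≥r, start 0; Z[9]=0
i=10: i≥r, start 0; Z[10]=4 scan→box=[10,14)
i=11: min(r-i=3, Z[1]=0)=0; Z[11]=0
i=12: min(r-i=2, Z[2]=0)=0; Z[12]=0
i=13: min(r-i=1, Z[3]=0)=0; Z[13]=0
i=14: i≥r, start 0; Z[14]=1 scan→box=[14,15)
i=15: i≥r, start 0; Z[15]=4 scan→box=[15,19)
i=16: min(r-i=3, Z[1]=0)=0; Z[16]=0
i=17: min(r-i=2, Z[2]=0)=0; Z[17]=0
i=18: min(r-i=1, Z[3]=0)=0; Z[18]=0

[19, 0, 0, 0, 0, 0, 0, 0, 0, 0, 4, 0, 0, 0, 1, 4, 0, 0, 0]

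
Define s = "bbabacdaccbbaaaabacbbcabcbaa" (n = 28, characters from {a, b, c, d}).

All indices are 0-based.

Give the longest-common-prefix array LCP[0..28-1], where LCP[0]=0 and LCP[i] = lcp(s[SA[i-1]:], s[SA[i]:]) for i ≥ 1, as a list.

[0, 1, 2, 3, 2, 1, 4, 2, 1, 2, 2, 0, 3, 2, 2, 3, 1, 3, 2, 1, 2, 0, 1, 2, 3, 1, 1, 0]

rank | idx | suffix
   0 |  27 | a
   1 |  26 | aa
   2 |  12 | aaaabacbbcabcbaa
   3 |  13 | aaabacbbcabcbaa
   4 |  14 | aabacbbcabcbaa
   5 |  15 | abacbbcabcbaa
   6 |   2 | abacdaccbbaaaabacbbcabcbaa
   7 |  22 | abcbaa
   8 |  17 | acbbcabcbaa
   9 |   7 | accbbaaaabacbbcabcbaa
  10 |   4 | acdaccbbaaaabacbbcabcbaa
  11 |  25 | baa
  12 |  11 | baaaabacbbcabcbaa
  13 |   1 | babacdaccbbaaaabacbbcabcbaa
  14 |  16 | bacbbcabcbaa
  15 |   3 | bacdaccbbaaaabacbbcabcbaa
  16 |  10 | bbaaaabacbbcabcbaa
  17 |   0 | bbabacdaccbbaaaabacbbcabcbaa
  18 |  19 | bbcabcbaa
  19 |  20 | bcabcbaa
  20 |  23 | bcbaa
  21 |  21 | cabcbaa
  22 |  24 | cbaa
  23 |   9 | cbbaaaabacbbcabcbaa
  24 |  18 | cbbcabcbaa
  25 |   8 | ccbbaaaabacbbcabcbaa
  26 |   5 | cdaccbbaaaabacbbcabcbaa
  27 |   6 | daccbbaaaabacbbcabcbaa

SA = [27, 26, 12, 13, 14, 15, 2, 22, 17, 7, 4, 25, 11, 1, 16, 3, 10, 0, 19, 20, 23, 21, 24, 9, 18, 8, 5, 6]
i: (SA[i-1],SA[i]) lcp shared
  1: (27,26) 1 'a'
  2: (26,12) 2 'aa'
  3: (12,13) 3 'aaa'
  4: (13,14) 2 'aa'
  5: (14,15) 1 'a'
  6: (15,2) 4 'abac'
  7: (2,22) 2 'ab'
  8: (22,17) 1 'a'
  9: (17,7) 2 'ac'
  10: (7,4) 2 'ac'
  11: (4,25) 0 ''
  12: (25,11) 3 'baa'
  13: (11,1) 2 'ba'
  14: (1,16) 2 'ba'
  15: (16,3) 3 'bac'
  16: (3,10) 1 'b'
  17: (10,0) 3 'bba'
  18: (0,19) 2 'bb'
  19: (19,20) 1 'b'
  20: (20,23) 2 'bc'
  21: (23,21) 0 ''
  22: (21,24) 1 'c'
  23: (24,9) 2 'cb'
  24: (9,18) 3 'cbb'
  25: (18,8) 1 'c'
  26: (8,5) 1 'c'
  27: (5,6) 0 ''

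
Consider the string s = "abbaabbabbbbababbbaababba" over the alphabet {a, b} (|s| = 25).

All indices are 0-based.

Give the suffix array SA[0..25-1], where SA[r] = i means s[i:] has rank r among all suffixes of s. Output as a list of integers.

sorted suffixes:
  #0 SA[0]=24  'a'
  #1 SA[1]=18  'aababba'
  #2 SA[2]=3  'aabbabbbbababbbaababba'
  #3 SA[3]=19  'ababba'
  #4 SA[4]=12  'ababbbaababba'
  #5 SA[5]=21  'abba'
  #6 SA[6]=0  'abbaabbabbbbababbbaababba'
  #7 SA[7]=4  'abbabbbbababbbaababba'
  #8 SA[8]=14  'abbbaababba'
  #9 SA[9]=7  'abbbbababbbaababba'
  #10 SA[10]=23  'ba'
  #11 SA[11]=17  'baababba'
  #12 SA[12]=2  'baabbabbbbababbbaababba'
  #13 SA[13]=11  'bababbbaababba'
  #14 SA[14]=20  'babba'
  #15 SA[15]=13  'babbbaababba'
  #16 SA[16]=6  'babbbbababbbaababba'
  #17 SA[17]=22  'bba'
  #18 SA[18]=16  'bbaababba'
  #19 SA[19]=1  'bbaabbabbbbababbbaababba'
  #20 SA[20]=10  'bbababbbaababba'
  #21 SA[21]=5  'bbabbbbababbbaababba'
  #22 SA[22]=15  'bbbaababba'
  #23 SA[23]=9  'bbbababbbaababba'
  #24 SA[24]=8  'bbbbababbbaababba'

[24, 18, 3, 19, 12, 21, 0, 4, 14, 7, 23, 17, 2, 11, 20, 13, 6, 22, 16, 1, 10, 5, 15, 9, 8]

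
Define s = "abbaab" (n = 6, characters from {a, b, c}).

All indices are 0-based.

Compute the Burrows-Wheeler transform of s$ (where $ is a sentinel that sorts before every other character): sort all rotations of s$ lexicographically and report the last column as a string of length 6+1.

rank  rotation last
    0  $abbaab  b
    1  aab$abb  b
    2  ab$abba  a
    3  abbaab$  $
    4  b$abbaa  a
    5  baab$ab  b
    6  bbaab$a  a

bba$aba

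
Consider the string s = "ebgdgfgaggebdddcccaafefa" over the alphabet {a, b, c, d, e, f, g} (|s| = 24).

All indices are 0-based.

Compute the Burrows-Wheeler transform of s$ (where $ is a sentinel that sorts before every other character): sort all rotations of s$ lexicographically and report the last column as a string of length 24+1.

rank  rotation                   last
    0  $ebgdgfgaggebdddcccaafefa  a
    1  a$ebgdgfgaggebdddcccaafef  f
    2  aafefa$ebgdgfgaggebdddccc  c
    3  afefa$ebgdgfgaggebdddccca  a
    4  aggebdddcccaafefa$ebgdgfg  g
    5  bdddcccaafefa$ebgdgfgagge  e
    6  bgdgfgaggebdddcccaafefa$e  e
    7  caafefa$ebgdgfgaggebdddcc  c
    8  ccaafefa$ebgdgfgaggebdddc  c
    9  cccaafefa$ebgdgfgaggebddd  d
   10  dcccaafefa$ebgdgfgaggebdd  d
   11  ddcccaafefa$ebgdgfgaggebd  d
   12  dddcccaafefa$ebgdgfgaggeb  b
   13  dgfgaggebdddcccaafefa$ebg  g
   14  ebdddcccaafefa$ebgdgfgagg  g
   15  ebgdgfgaggebdddcccaafefa$  $
   16  efa$ebgdgfgaggebdddcccaaf  f
   17  fa$ebgdgfgaggebdddcccaafe  e
   18  fefa$ebgdgfgaggebdddcccaa  a
   19  fgaggebdddcccaafefa$ebgdg  g
   20  gaggebdddcccaafefa$ebgdgf  f
   21  gdgfgaggebdddcccaafefa$eb  b
   22  gebdddcccaafefa$ebgdgfgag  g
   23  gfgaggebdddcccaafefa$ebgd  d
   24  ggebdddcccaafefa$ebgdgfga  a

afcageeccdddbgg$feagfbgda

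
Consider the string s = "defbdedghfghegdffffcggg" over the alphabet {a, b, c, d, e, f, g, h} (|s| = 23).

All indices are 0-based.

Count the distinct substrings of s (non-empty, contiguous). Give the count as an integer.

sorted suffixes:
  #0 SA[0]=3  'bdedghfghegdffffcggg'
  #1 SA[1]=19  'cggg'
  #2 SA[2]=4  'dedghfghegdffffcggg'
  #3 SA[3]=0  'defbdedghfghegdffffcggg'
  #4 SA[4]=14  'dffffcggg'
  #5 SA[5]=6  'dghfghegdffffcggg'
  #6 SA[6]=5  'edghfghegdffffcggg'
  #7 SA[7]=1  'efbdedghfghegdffffcggg'
  #8 SA[8]=12  'egdffffcggg'
  #9 SA[9]=2  'fbdedghfghegdffffcggg'
  #10 SA[10]=18  'fcggg'
  #11 SA[11]=17  'ffcggg'
  #12 SA[12]=16  'fffcggg'
  #13 SA[13]=15  'ffffcggg'
  #14 SA[14]=9  'fghegdffffcggg'
  #15 SA[15]=22  'g'
  #16 SA[16]=13  'gdffffcggg'
  #17 SA[17]=21  'gg'
  #18 SA[18]=20  'ggg'
  #19 SA[19]=10  'ghegdffffcggg'
  #20 SA[20]=7  'ghfghegdffffcggg'
  #21 SA[21]=11  'hegdffffcggg'
  #22 SA[22]=8  'hfghegdffffcggg'

SA = [3, 19, 4, 0, 14, 6, 5, 1, 12, 2, 18, 17, 16, 15, 9, 22, 13, 21, 20, 10, 7, 11, 8]
[i] adj suffixes → lcp
  [1] 3/19 → 0 ('')
  [2] 19/4 → 0 ('')
  [3] 4/0 → 2 ('de')
  [4] 0/14 → 1 ('d')
  [5] 14/6 → 1 ('d')
  [6] 6/5 → 0 ('')
  [7] 5/1 → 1 ('e')
  [8] 1/12 → 1 ('e')
  [9] 12/2 → 0 ('')
  [10] 2/18 → 1 ('f')
  [11] 18/17 → 1 ('f')
  [12] 17/16 → 2 ('ff')
  [13] 16/15 → 3 ('fff')
  [14] 15/9 → 1 ('f')
  [15] 9/22 → 0 ('')
  [16] 22/13 → 1 ('g')
  [17] 13/21 → 1 ('g')
  [18] 21/20 → 2 ('gg')
  [19] 20/10 → 1 ('g')
  [20] 10/7 → 2 ('gh')
  [21] 7/11 → 0 ('')
  [22] 11/8 → 1 ('h')

n(n+1)/2 = 23·24/2 = 276
Σ LCP = 0 + 0 + 0 + 2 + 1 + 1 + 0 + 1 + 1 + 0 + 1 + 1 + 2 + 3 + 1 + 0 + 1 + 1 + 2 + 1 + 2 + 0 + 1 = 22
distinct = 276 − 22 = 254

254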